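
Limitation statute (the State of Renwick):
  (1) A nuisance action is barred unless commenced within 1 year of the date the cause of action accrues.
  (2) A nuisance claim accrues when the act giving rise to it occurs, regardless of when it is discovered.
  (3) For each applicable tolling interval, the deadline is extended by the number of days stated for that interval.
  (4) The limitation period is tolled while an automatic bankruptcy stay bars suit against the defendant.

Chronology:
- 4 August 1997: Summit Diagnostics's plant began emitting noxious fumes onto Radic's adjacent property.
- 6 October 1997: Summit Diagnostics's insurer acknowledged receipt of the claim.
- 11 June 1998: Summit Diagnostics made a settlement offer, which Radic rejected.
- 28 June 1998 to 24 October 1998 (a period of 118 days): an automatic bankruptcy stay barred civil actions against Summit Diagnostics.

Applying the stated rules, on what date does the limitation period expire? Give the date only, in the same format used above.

The limitation period began to run on 4 August 1997.
The untolled deadline — 1 year after 4 August 1997 — is 4 August 1998.
The period was tolled for 118 days by the automatic bankruptcy stay (28 June 1998 to 24 October 1998), pushing the deadline to 30 November 1998.
Nothing else in the chronology tolls or restarts the period.

30 November 1998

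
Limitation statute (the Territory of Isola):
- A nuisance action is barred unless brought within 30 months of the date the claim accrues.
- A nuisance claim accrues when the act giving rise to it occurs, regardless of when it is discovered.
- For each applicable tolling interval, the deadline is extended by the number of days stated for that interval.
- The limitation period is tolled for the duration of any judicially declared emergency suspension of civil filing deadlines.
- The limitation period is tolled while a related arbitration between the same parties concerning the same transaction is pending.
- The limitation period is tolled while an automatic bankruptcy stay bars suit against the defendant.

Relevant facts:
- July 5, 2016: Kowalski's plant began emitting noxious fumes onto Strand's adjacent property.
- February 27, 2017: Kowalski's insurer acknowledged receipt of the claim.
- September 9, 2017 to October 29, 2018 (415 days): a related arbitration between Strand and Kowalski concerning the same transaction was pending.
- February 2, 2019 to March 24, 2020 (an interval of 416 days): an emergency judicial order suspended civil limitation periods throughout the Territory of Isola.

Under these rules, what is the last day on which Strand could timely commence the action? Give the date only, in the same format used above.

The limitation period began to run on July 5, 2016.
Adding the 30 months base period to July 5, 2016 gives a deadline of January 5, 2019, before any tolling.
Because the pending related arbitration ran from September 9, 2017 to October 29, 2018, the deadline is extended by 415 days to February 24, 2020.
The emergency suspension of filing deadlines from February 2, 2019 to March 24, 2020 tolled the period for 416 days, extending the deadline to April 15, 2021.
Nothing else in the chronology tolls or restarts the period.

April 15, 2021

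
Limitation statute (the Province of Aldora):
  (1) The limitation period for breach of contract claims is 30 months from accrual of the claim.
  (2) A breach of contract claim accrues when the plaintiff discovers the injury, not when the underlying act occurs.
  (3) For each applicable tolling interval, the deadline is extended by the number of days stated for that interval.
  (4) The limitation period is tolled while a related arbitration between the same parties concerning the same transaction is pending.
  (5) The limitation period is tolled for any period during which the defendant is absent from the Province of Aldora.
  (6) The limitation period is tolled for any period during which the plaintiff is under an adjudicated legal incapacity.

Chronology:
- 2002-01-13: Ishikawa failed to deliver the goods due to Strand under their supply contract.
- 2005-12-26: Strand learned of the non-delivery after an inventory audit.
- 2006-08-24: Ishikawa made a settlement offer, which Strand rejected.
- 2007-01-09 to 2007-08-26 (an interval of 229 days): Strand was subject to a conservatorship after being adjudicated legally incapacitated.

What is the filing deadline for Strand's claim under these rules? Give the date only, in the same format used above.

Under the discovery rule, the claim accrued on 2005-12-26, when Strand discovered the injury — not on the 2002-01-13 date of the underlying act.
The untolled deadline — 30 months after 2005-12-26 — is 2008-06-26.
Because the plaintiff's legal incapacity ran from 2007-01-09 to 2007-08-26, the deadline is extended by 229 days to 2009-02-10.
The other events in the timeline have no effect on the limitation period under the stated rules.

2009-02-10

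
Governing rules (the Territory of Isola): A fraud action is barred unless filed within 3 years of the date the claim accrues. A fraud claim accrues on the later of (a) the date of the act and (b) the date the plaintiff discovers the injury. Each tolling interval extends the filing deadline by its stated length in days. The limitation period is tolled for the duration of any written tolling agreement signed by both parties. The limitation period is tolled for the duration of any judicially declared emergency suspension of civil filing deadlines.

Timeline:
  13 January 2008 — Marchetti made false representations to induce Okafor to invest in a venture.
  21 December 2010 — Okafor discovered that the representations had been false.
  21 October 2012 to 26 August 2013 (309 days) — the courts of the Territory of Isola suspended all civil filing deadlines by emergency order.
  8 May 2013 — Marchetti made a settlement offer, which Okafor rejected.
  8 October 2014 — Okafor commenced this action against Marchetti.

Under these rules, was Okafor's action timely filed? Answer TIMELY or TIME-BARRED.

The claim accrued on 21 December 2010 — the later of the 13 January 2008 act and the 21 December 2010 discovery.
The untolled deadline — 3 years after 21 December 2010 — is 21 December 2013.
Because the emergency suspension of filing deadlines ran from 21 October 2012 to 26 August 2013, the deadline is extended by 309 days to 26 October 2014.
None of the other events listed affects the running of the period under the stated rules.
The 8 October 2014 filing precedes the 26 October 2014 deadline; the claim is timely.

TIMELY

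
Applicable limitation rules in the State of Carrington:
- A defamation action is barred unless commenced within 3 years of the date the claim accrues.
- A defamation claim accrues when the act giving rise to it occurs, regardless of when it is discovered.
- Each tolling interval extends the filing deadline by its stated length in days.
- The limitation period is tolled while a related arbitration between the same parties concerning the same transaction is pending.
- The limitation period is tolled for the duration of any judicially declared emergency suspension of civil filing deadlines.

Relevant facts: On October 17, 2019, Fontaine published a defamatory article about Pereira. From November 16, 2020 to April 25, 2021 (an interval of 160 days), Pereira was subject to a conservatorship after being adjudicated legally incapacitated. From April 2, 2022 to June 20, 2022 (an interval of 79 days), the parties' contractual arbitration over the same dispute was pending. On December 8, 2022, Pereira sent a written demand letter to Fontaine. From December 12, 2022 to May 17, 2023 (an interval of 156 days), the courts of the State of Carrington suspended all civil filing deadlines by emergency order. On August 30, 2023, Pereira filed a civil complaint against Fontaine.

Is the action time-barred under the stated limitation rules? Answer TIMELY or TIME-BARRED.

The claim accrued on October 17, 2019, the date of the act.
3 years from October 17, 2019 is October 17, 2022.
Because the pending related arbitration ran from April 2, 2022 to June 20, 2022, the deadline is extended by 79 days to January 4, 2023.
The emergency suspension of filing deadlines from December 12, 2022 to May 17, 2023 tolled the period for 156 days, extending the deadline to June 9, 2023.
The plaintiff's legal incapacity from November 16, 2020 to April 25, 2021 does not toll the period, because no stated rule makes the plaintiff's incapacity a tolling event.
The other events in the timeline have no effect on the limitation period under the stated rules.
The August 30, 2023 filing falls after the June 9, 2023 deadline; the claim is time-barred.

TIME-BARRED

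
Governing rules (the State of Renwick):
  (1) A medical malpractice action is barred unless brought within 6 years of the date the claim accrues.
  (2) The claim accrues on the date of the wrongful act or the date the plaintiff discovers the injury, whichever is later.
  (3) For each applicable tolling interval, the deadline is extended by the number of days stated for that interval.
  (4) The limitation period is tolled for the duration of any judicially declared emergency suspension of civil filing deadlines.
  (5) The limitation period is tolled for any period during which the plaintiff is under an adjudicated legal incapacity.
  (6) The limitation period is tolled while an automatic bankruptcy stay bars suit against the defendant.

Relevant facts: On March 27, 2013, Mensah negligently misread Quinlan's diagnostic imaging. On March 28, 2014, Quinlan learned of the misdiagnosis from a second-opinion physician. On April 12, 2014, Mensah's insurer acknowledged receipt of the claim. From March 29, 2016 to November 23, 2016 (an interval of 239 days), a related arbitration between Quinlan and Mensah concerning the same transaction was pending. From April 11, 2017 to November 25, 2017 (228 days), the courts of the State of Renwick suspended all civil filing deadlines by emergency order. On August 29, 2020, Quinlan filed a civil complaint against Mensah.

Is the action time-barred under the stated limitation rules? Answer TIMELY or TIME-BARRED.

TIMELY

The claim accrued on March 28, 2014 — the later of the March 27, 2013 act and the March 28, 2014 discovery.
Adding the 6 years base period to March 28, 2014 gives a deadline of March 28, 2020, before any tolling.
Because the emergency suspension of filing deadlines ran from April 11, 2017 to November 25, 2017, the deadline is extended by 228 days to November 11, 2020.
No stated provision tolls the period for a pending arbitration, so the interval from March 29, 2016 to November 23, 2016 has no effect on the deadline.
The other events in the timeline have no effect on the limitation period under the stated rules.
Quinlan filed on August 29, 2020, before the November 11, 2020 deadline, so the action is timely.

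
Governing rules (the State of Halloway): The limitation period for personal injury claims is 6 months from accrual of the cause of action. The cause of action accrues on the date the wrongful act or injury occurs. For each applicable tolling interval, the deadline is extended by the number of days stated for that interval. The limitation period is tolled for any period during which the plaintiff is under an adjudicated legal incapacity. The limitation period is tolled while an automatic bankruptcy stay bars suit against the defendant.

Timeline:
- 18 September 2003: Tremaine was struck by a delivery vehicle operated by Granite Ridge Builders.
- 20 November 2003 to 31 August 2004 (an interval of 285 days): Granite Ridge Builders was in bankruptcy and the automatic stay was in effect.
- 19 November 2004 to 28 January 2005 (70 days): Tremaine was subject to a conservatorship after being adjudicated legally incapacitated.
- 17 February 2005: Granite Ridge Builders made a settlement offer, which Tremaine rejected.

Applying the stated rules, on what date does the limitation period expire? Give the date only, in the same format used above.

8 March 2005

The claim accrued on 18 September 2003, when the wrongful act occurred.
The untolled deadline — 6 months after 18 September 2003 — is 18 March 2004.
Because the automatic bankruptcy stay ran from 20 November 2003 to 31 August 2004, the deadline is extended by 285 days to 28 December 2004.
Because the plaintiff's legal incapacity ran from 19 November 2004 to 28 January 2005, the deadline is extended by 70 days to 8 March 2005.
The other events in the timeline have no effect on the limitation period under the stated rules.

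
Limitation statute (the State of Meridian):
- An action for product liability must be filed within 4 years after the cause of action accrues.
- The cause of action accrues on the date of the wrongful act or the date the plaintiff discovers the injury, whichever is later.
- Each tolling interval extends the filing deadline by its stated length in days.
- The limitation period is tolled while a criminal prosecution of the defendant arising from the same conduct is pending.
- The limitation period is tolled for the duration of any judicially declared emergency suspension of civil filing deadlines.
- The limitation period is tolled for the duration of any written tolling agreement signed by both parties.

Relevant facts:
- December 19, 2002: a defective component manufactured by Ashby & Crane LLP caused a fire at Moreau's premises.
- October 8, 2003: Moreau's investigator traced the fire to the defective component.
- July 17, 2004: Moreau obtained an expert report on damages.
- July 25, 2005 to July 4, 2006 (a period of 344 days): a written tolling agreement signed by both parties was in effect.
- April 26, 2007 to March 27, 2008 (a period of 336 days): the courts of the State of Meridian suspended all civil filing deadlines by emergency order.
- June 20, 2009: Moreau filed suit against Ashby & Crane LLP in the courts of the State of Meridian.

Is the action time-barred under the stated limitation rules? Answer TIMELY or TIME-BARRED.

The claim accrued on October 8, 2003 — the later of the December 19, 2002 act and the October 8, 2003 discovery.
4 years from October 8, 2003 is October 8, 2007.
Because the written tolling agreement ran from July 25, 2005 to July 4, 2006, the deadline is extended by 344 days to September 16, 2008.
The emergency suspension of filing deadlines from April 26, 2007 to March 27, 2008 tolled the period for 336 days, extending the deadline to August 18, 2009.
The other events in the timeline have no effect on the limitation period under the stated rules.
The June 20, 2009 filing precedes the August 18, 2009 deadline; the claim is timely.

TIMELY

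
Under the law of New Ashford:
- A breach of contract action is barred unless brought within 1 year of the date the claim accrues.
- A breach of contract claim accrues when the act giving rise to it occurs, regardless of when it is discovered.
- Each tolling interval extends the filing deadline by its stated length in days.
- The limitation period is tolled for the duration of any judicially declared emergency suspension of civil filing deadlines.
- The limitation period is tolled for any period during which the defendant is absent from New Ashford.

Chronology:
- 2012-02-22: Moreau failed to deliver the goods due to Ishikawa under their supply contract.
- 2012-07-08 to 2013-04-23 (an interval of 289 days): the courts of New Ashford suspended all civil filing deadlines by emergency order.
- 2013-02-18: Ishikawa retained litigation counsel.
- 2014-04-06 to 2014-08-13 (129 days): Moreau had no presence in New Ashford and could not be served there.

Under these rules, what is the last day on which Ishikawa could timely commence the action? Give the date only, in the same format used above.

2013-12-08

The limitation period began to run on 2012-02-22.
1 year from 2012-02-22 is 2013-02-22.
The emergency suspension of filing deadlines from 2012-07-08 to 2013-04-23 tolled the period for 289 days, extending the deadline to 2013-12-08.
The defendant's absence from the jurisdiction from 2014-04-06 to 2014-08-13 began after the period had already run on 2013-12-08, so it has no tolling effect.
The other events in the timeline have no effect on the limitation period under the stated rules.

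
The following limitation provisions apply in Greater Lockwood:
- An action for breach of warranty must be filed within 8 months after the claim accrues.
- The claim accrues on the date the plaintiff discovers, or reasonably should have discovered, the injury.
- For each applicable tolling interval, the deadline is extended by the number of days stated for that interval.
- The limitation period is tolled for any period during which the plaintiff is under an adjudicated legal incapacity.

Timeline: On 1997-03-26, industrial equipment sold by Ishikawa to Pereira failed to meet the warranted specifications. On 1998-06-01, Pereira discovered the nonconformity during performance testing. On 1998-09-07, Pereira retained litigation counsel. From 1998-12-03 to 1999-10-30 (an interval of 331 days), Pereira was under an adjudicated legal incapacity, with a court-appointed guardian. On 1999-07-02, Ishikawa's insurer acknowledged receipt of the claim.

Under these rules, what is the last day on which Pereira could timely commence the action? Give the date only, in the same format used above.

1999-12-29

Accrual is tied to discovery, so the period began on 1998-06-01 rather than on 1997-03-26 when the act occurred.
8 months from 1998-06-01 is 1999-02-01.
The plaintiff's legal incapacity from 1998-12-03 to 1999-10-30 tolled the period for 331 days, extending the deadline to 1999-12-29.
The other events in the timeline have no effect on the limitation period under the stated rules.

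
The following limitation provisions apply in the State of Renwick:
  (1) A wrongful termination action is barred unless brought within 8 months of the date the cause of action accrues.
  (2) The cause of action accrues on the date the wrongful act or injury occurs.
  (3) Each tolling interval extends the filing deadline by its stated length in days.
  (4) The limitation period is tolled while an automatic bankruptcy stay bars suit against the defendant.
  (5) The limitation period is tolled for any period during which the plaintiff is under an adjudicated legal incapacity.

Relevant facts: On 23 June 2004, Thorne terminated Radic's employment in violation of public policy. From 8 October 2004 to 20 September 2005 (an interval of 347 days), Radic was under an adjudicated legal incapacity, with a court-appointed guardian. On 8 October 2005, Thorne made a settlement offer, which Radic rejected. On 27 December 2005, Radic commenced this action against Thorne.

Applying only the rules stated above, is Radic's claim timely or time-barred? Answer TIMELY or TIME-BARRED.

The claim accrued on 23 June 2004, when the wrongful act occurred.
Adding the 8 months base period to 23 June 2004 gives a deadline of 23 February 2005, before any tolling.
The plaintiff's legal incapacity from 8 October 2004 to 20 September 2005 tolled the period for 347 days, extending the deadline to 5 February 2006.
The other events in the timeline have no effect on the limitation period under the stated rules.
Radic filed on 27 December 2005, before the 5 February 2006 deadline, so the action is timely.

TIMELY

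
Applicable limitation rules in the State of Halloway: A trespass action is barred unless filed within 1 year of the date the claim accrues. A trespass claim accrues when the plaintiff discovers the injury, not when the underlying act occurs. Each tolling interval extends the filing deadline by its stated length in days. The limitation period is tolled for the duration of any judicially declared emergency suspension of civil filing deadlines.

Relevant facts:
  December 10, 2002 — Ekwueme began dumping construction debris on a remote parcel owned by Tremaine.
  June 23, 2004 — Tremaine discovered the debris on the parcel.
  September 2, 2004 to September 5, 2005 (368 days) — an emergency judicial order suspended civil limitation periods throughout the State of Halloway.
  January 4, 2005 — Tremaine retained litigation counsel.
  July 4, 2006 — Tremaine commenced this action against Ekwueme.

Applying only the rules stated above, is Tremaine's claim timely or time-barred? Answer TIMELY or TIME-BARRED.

TIME-BARRED

Under the discovery rule, the claim accrued on June 23, 2004, when Tremaine discovered the injury — not on the December 10, 2002 date of the underlying act.
1 year from June 23, 2004 is June 23, 2005.
The period was tolled for 368 days by the emergency suspension of filing deadlines (September 2, 2004 to September 5, 2005), pushing the deadline to June 26, 2006.
Nothing else in the chronology tolls or restarts the period.
The July 4, 2006 filing falls after the June 26, 2006 deadline; the claim is time-barred.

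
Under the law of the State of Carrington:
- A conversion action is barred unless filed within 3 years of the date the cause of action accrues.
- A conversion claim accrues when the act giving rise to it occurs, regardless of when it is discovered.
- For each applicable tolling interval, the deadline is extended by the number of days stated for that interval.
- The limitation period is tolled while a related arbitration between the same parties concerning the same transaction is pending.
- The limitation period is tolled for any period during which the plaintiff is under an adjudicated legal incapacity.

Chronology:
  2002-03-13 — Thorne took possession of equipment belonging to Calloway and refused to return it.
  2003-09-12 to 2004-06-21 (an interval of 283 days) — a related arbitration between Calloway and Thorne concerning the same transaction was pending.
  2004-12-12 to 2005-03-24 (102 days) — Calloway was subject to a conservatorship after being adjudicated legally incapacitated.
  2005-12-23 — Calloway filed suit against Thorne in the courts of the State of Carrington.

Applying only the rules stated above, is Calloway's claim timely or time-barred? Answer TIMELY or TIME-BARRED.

TIMELY

The cause of action accrued on 2002-03-13, the date of the act.
3 years from 2002-03-13 is 2005-03-13.
The period was tolled for 283 days by the pending related arbitration (2003-09-12 to 2004-06-21), pushing the deadline to 2005-12-21.
The period was tolled for 102 days by the plaintiff's legal incapacity (2004-12-12 to 2005-03-24), pushing the deadline to 2006-04-02.
The 2005-12-23 filing precedes the 2006-04-02 deadline; the claim is timely.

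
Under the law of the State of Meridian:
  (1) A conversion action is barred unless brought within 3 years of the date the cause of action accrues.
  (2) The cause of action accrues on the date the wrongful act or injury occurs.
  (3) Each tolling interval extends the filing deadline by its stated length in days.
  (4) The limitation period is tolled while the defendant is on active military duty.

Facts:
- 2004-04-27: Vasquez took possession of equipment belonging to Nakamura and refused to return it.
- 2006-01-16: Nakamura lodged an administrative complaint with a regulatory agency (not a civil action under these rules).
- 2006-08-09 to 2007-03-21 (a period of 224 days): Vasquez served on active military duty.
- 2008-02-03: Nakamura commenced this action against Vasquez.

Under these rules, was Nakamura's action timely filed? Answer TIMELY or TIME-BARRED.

TIME-BARRED

The limitation period began to run on 2004-04-27.
3 years from 2004-04-27 is 2007-04-27.
Because the defendant's active military service ran from 2006-08-09 to 2007-03-21, the deadline is extended by 224 days to 2007-12-07.
The other events in the timeline have no effect on the limitation period under the stated rules.
The 2008-02-03 filing falls after the 2007-12-07 deadline; the claim is time-barred.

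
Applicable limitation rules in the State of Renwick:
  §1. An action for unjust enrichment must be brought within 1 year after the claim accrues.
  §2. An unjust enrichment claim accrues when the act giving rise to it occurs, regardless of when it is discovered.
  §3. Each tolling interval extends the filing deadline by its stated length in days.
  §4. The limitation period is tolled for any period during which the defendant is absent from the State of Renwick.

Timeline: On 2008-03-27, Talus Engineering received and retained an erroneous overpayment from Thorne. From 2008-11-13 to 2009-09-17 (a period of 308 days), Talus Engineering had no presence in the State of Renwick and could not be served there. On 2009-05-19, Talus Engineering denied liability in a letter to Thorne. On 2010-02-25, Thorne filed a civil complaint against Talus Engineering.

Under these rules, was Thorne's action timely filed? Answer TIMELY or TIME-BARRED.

TIME-BARRED

The claim accrued on 2008-03-27, when the wrongful act occurred.
1 year from 2008-03-27 is 2009-03-27.
The period was tolled for 308 days by the defendant's absence from the jurisdiction (2008-11-13 to 2009-09-17), pushing the deadline to 2010-01-29.
Nothing else in the chronology tolls or restarts the period.
Thorne filed on 2010-02-25, after the 2010-01-29 deadline, so the action is time-barred.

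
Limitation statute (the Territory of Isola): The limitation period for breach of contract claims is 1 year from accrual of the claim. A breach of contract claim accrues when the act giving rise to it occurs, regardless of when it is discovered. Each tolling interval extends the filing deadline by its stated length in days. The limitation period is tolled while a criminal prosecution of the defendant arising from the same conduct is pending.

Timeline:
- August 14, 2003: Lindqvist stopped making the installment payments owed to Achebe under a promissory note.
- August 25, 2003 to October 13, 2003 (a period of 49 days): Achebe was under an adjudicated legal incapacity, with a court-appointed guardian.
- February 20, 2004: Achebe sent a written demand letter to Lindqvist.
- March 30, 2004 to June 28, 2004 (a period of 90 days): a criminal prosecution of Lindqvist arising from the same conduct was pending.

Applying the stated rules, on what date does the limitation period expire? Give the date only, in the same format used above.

The claim accrued on August 14, 2003, the date of the act.
Adding the 1 year base period to August 14, 2003 gives a deadline of August 14, 2004, before any tolling.
Because the pending criminal prosecution ran from March 30, 2004 to June 28, 2004, the deadline is extended by 90 days to November 12, 2004.
No stated provision tolls the period for the plaintiff's incapacity, so the interval from August 25, 2003 to October 13, 2003 has no effect on the deadline.
Nothing else in the chronology tolls or restarts the period.

November 12, 2004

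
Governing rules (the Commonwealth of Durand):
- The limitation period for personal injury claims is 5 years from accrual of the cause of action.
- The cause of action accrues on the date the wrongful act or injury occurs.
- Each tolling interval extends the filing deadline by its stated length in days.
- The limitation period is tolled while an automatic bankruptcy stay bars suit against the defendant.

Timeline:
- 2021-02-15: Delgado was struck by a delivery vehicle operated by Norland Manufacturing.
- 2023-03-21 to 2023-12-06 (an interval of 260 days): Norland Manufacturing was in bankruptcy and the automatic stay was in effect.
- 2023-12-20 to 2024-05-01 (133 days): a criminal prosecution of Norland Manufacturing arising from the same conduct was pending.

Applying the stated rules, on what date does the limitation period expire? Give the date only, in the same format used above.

2026-11-02

The limitation period began to run on 2021-02-15.
Adding the 5 years base period to 2021-02-15 gives a deadline of 2026-02-15, before any tolling.
Because the automatic bankruptcy stay ran from 2023-03-21 to 2023-12-06, the deadline is extended by 260 days to 2026-11-02.
Although a criminal prosecution ran from 2023-12-20 to 2024-05-01, the stated rules do not make that a tolling event, so it is disregarded.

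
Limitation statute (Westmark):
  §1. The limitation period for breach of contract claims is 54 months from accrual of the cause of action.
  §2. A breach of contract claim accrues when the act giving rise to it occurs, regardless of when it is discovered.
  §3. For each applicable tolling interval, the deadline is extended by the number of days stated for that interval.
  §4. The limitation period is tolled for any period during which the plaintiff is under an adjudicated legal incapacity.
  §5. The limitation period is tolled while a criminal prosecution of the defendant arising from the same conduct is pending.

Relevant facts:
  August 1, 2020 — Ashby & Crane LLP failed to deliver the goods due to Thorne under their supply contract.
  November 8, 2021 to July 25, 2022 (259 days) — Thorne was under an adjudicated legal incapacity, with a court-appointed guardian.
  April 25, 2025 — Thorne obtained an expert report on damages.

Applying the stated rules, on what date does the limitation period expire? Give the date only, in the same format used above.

The cause of action accrued on August 1, 2020, the date of the act.
The untolled deadline — 54 months after August 1, 2020 — is February 1, 2025.
The plaintiff's legal incapacity from November 8, 2021 to July 25, 2022 tolled the period for 259 days, extending the deadline to October 18, 2025.
None of the other events listed affects the running of the period under the stated rules.

October 18, 2025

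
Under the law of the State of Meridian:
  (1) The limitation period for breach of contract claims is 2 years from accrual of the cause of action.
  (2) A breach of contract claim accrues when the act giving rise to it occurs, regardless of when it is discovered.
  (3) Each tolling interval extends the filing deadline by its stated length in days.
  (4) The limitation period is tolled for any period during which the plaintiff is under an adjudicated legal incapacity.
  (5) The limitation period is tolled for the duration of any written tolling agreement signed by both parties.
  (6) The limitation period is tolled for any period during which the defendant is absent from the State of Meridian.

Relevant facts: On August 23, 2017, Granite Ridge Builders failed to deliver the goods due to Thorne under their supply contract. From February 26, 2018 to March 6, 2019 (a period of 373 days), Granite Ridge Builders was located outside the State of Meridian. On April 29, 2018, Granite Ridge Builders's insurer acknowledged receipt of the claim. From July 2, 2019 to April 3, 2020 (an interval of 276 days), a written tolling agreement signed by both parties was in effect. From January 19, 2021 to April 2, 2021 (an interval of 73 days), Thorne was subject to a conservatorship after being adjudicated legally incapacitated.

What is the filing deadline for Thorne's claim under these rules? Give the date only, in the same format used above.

The claim accrued on August 23, 2017, when the wrongful act occurred.
2 years from August 23, 2017 is August 23, 2019.
Because the defendant's absence from the jurisdiction ran from February 26, 2018 to March 6, 2019, the deadline is extended by 373 days to August 30, 2020.
Because the written tolling agreement ran from July 2, 2019 to April 3, 2020, the deadline is extended by 276 days to June 2, 2021.
The period was tolled for 73 days by the plaintiff's legal incapacity (January 19, 2021 to April 2, 2021), pushing the deadline to August 14, 2021.
The other events in the timeline have no effect on the limitation period under the stated rules.

August 14, 2021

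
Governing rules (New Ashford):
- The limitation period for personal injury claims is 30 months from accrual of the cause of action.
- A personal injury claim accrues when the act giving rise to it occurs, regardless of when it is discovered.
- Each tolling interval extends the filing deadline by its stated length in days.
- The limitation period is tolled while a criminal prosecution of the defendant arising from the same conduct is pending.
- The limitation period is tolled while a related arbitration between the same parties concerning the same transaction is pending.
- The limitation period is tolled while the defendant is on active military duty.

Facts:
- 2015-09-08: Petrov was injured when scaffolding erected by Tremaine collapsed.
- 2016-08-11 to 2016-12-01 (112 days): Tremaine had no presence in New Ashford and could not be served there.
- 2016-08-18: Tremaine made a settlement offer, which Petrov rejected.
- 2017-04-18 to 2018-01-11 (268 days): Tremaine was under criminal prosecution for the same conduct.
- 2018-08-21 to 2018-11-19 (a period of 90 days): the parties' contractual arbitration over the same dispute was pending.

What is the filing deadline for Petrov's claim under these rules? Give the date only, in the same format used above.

2019-03-01

The cause of action accrued on 2015-09-08, the date of the act.
The untolled deadline — 30 months after 2015-09-08 — is 2018-03-08.
The period was tolled for 268 days by the pending criminal prosecution (2017-04-18 to 2018-01-11), pushing the deadline to 2018-12-01.
The pending related arbitration from 2018-08-21 to 2018-11-19 tolled the period for 90 days, extending the deadline to 2019-03-01.
Although the defendant's absence ran from 2016-08-11 to 2016-12-01, the stated rules do not make that a tolling event, so it is disregarded.
The other events in the timeline have no effect on the limitation period under the stated rules.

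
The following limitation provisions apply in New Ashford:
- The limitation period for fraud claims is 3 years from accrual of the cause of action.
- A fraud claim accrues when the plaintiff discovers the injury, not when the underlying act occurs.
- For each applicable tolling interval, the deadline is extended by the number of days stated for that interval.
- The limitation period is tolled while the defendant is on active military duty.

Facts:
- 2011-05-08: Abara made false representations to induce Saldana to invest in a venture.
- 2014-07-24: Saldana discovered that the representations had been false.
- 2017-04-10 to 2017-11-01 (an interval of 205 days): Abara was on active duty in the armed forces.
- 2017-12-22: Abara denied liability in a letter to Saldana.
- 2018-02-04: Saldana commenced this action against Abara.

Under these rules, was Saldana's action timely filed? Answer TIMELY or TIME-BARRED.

TIMELY

Under the discovery rule, the claim accrued on 2014-07-24, when Saldana discovered the injury — not on the 2011-05-08 date of the underlying act.
The untolled deadline — 3 years after 2014-07-24 — is 2017-07-24.
The period was tolled for 205 days by the defendant's active military service (2017-04-10 to 2017-11-01), pushing the deadline to 2018-02-14.
The other events in the timeline have no effect on the limitation period under the stated rules.
Filing on 2018-02-04 beat the 2018-02-14 deadline — the action is timely.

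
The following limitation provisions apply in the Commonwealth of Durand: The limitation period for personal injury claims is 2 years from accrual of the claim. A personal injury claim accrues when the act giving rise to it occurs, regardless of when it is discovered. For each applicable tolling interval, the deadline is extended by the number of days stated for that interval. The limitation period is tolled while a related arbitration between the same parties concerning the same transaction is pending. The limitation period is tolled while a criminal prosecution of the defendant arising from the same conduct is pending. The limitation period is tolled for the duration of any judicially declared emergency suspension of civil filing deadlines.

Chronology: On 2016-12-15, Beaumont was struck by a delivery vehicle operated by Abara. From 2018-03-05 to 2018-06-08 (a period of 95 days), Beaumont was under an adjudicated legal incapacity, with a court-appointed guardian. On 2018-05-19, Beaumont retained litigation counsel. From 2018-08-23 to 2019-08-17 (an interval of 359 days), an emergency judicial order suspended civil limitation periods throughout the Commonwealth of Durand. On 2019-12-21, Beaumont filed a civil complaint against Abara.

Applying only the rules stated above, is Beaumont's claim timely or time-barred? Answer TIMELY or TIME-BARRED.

TIME-BARRED

The claim accrued on 2016-12-15, when the wrongful act occurred.
Adding the 2 years base period to 2016-12-15 gives a deadline of 2018-12-15, before any tolling.
The period was tolled for 359 days by the emergency suspension of filing deadlines (2018-08-23 to 2019-08-17), pushing the deadline to 2019-12-09.
No stated provision tolls the period for the plaintiff's incapacity, so the interval from 2018-03-05 to 2018-06-08 has no effect on the deadline.
The other events in the timeline have no effect on the limitation period under the stated rules.
Beaumont filed on 2019-12-21, after the 2019-12-09 deadline, so the action is time-barred.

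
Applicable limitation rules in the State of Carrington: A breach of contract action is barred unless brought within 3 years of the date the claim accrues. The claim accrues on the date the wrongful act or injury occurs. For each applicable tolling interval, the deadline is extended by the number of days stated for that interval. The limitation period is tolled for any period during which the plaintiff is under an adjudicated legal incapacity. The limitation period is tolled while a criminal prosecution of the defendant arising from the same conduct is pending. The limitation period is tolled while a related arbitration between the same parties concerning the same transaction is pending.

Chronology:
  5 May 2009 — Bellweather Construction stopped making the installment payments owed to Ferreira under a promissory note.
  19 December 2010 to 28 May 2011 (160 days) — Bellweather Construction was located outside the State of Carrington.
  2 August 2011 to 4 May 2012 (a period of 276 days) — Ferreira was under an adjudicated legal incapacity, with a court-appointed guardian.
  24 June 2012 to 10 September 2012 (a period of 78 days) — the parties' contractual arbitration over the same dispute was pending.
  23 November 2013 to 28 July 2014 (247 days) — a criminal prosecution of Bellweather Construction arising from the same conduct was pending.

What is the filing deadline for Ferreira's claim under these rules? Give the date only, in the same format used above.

24 April 2013

The claim accrued on 5 May 2009, when the wrongful act occurred.
3 years from 5 May 2009 is 5 May 2012.
The period was tolled for 276 days by the plaintiff's legal incapacity (2 August 2011 to 4 May 2012), pushing the deadline to 5 February 2013.
The period was tolled for 78 days by the pending related arbitration (24 June 2012 to 10 September 2012), pushing the deadline to 24 April 2013.
By the time the pending criminal prosecution began on 23 November 2013, the limitation period had already expired on 24 April 2013; that interval cannot revive it.
The defendant's absence from the jurisdiction from 19 December 2010 to 28 May 2011 does not toll the period, because no stated rule makes the defendant's absence a tolling event.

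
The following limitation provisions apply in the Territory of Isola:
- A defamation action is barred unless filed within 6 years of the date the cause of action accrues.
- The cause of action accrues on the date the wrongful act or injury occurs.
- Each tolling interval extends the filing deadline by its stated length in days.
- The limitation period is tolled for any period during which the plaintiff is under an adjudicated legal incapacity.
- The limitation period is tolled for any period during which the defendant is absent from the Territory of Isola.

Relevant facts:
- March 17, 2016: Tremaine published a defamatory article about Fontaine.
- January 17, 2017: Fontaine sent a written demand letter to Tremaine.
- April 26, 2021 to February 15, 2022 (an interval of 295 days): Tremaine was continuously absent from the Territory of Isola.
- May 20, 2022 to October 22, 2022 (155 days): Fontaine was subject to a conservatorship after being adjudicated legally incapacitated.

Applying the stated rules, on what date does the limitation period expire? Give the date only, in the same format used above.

June 10, 2023

The cause of action accrued on March 17, 2016, the date of the act.
6 years from March 17, 2016 is March 17, 2022.
The period was tolled for 295 days by the defendant's absence from the jurisdiction (April 26, 2021 to February 15, 2022), pushing the deadline to January 6, 2023.
The period was tolled for 155 days by the plaintiff's legal incapacity (May 20, 2022 to October 22, 2022), pushing the deadline to June 10, 2023.
Nothing else in the chronology tolls or restarts the period.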